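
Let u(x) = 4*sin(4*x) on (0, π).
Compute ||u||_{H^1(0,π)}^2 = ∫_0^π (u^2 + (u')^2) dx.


||u||_{H^1(0,π)}^2 = 136*π

u'(x) = 16*cos(4*x).
Expand u² and (u')² and integrate term by term on (0, π), using: for integers n ≥ 1, ∫_0^π sin²(nx) dx = ∫_0^π cos²(nx) dx = π/2; for n ≠ n', ∫_0^π sin(nx)sin(n'x) dx = ∫_0^π cos(nx)cos(n'x) dx = 0; and by product-to-sum, ∫_0^π sin(nx)cos(n'x) dx = ½∫_0^π [sin((n+n')x) + sin((n−n')x)] dx, which is 0 when n+n' is even and 2n/(n²−n'²) when n+n' is odd (it need not vanish on (0, π)).
  u² squared terms: (4)²·∫sin(4x)² dx = 16·π/2 = 8*π.
  So ∫_0^π u² dx = 8*π.
  (u')² squared terms: (16)²·∫cos(4x)² dx = 256·π/2 = 128*π.
  So ∫_0^π (u')² dx = 128*π.
||u||_{H^1}^2 = (8*π) + (128*π) = 136*π.


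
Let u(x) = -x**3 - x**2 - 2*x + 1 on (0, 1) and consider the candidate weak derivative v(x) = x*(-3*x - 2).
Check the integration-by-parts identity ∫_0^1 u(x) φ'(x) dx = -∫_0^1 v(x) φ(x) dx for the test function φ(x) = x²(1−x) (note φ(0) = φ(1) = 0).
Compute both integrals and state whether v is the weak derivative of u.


LHS = 11/30, RHS = 1/5. No, v is not the weak derivative of u.

u(x) = -x**3 - x**2 - 2*x + 1, classical derivative u'(x) = -3*x**2 - 2*x - 2.
φ(x) = x²(1−x), so φ'(x) = x*(2 - 3*x).
Note φ(0) = φ(1) = 0, so the boundary term u·φ vanishes.
LHS = ∫_0^1 u(x) φ'(x) dx = ∫_0^1 (3*x^5 + x^4 + 4*x^3 - 7*x^2 + 2*x) dx. Term by term:
  ∫_0^1 3*x^5 dx = 1/2;  ∫_0^1 x^4 dx = 1/5;  ∫_0^1 4*x^3 dx = 1;
  ∫_0^1 -7*x^2 dx = -7/3;  ∫_0^1 2*x dx = 1.
Sum: 1/2 + 1/5 + 1 − 7/3 + 1 = 11/30.
So LHS = 11/30.
∫_0^1 v(x) φ(x) dx = ∫_0^1 (3*x^5 - x^4 - 2*x^3) dx. Term by term:
  ∫_0^1 3*x^5 dx = 1/2;  ∫_0^1 -x^4 dx = -1/5;  ∫_0^1 -2*x^3 dx = -1/2.
Sum: 1/2 − 1/5 − 1/2 = -1/5.
So RHS = -∫_0^1 v(x) φ(x) dx = 1/5.
LHS − RHS = 1/6 ≠ 0, so the identity fails.
(For a valid weak derivative the identity must hold for EVERY test function, in particular this one. The failure shows v is NOT the weak derivative of u.)
Correct weak derivative would be u'(x) = -3*x**2 - 2*x - 2.


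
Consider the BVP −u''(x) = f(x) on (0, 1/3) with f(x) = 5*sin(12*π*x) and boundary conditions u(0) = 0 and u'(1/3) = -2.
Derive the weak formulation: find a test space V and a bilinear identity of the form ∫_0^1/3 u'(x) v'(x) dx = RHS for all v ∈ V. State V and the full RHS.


V = {v ∈ H^1(0, 1/3) : v(0) = 0} (test functions vanish at x = 0 where u is specified); weak form: ∫_0^1/3 u'v' dx = ∫_0^1/3 (5*sin(12*π*x)) v dx − 2·v(1/3) for all v ∈ V.

Multiply both sides by a test function v and integrate from 0 to 1/3:
  ∫_0^1/3 −u''(x) v(x) dx = ∫_0^1/3 f(x) v(x) dx.
Integrate the LHS by parts once:
  ∫_0^1/3 −u'' v dx = −[u'(x) v(x)]_0^1/3 + ∫_0^1/3 u'(x) v'(x) dx.
Thus ∫_0^1/3 u'(x) v'(x) dx = ∫_0^1/3 f(x) v(x) dx + [u'(x) v(x)]_0^1/3.
Choose V so that boundary terms are either known or forced to vanish.
Mixed BC: u(0) = 0 (Dirichlet) and u'(1/3) = -2 (Neumann). Define V = {v ∈ H^1(0, 1/3) : v(0) = 0}. Then [u' v]_0^1/3 = u'(1/3)·v(1/3) − u'(0)·0 = − 2·v(1/3).
Weak formulation: find u (satisfying any essential BC) such that ∫_0^1/3 u'(x) v'(x) dx = ∫_0^1/3 f v dx − 2·v(1/3) for all v ∈ V (Dirichlet at 0 absorbed into V; Neumann datum at x = 1/3 contributes the boundary term).
Substituting f(x) = 5*sin(12*π*x), the right-hand side is ∫_0^1/3 (5*sin(12*π*x)) v dx − 2·v(1/3).


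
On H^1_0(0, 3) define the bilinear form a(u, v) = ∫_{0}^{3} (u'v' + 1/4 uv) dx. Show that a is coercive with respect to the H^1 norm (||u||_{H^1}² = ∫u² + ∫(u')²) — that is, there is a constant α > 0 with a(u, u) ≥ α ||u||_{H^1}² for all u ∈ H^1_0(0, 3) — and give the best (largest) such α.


α = (9/4 + π^2)/(9 + π^2)

Coercivity of a(·,·) on H^1_0(0, 3) means a(u, u) ≥ α ||u||_{H^1}² for every u ∈ H^1_0.
The interval has length L = 3, and Poincaré/coercivity depend only on L. Here a(u, u) = ∫(u')² + (1/4)·∫u².
Here 0 < c = 1/4 < 1. The condition a(u,u) ≥ α||u||_{H^1}² reads (1−α)∫(u')² ≥ (α−c)∫u². Any admissible α is ≤ 1 (rapidly oscillating u have ∫u²/∫(u')² → 0), and α = 1 would force 0 ≥ (1−c)∫u², impossible since c < 1; so 1−α > 0. By the sharp Poincaré inequality on H^1_0 of an interval of length L, ∫(u')² ≥ (π/L)²∫u² with equality for the first sine mode sin(π(x−x₀)/L) (x₀ the left endpoint), so the inequality holds for all u iff (1−α)(π/L)² ≥ α − c, i.e. α ≤ ((π/L)² + c)/((π/L)² + 1) = (1 + c(L/π)²)/(1 + (L/π)²). With (π/L)² = π^2/9 and c = 1/4, the largest admissible constant is α = ((π/L)² + c)/((π/L)² + 1).
Simplifying, α = (9/4 + π^2)/(9 + π^2).


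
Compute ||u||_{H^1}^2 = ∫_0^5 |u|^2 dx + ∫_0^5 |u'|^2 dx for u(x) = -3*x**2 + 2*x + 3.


||u||_{H^1}^2 = 13745/3

The H^1 norm (squared) on an interval (0, L) is
  ||u||_{H^1}^2 = ∫_0^L u(x)^2 dx + ∫_0^L u'(x)^2 dx.
Compute u'(x) = 2 - 6*x.
Then u(x)^2 = 9*x**4 - 12*x**3 - 14*x**2 + 12*x + 9 and u'(x)^2 = 36*x**2 - 24*x + 4.
Integrate each monomial from 0 to 5 using ∫_0^5 c·x^n dx = c·5^(n+1)/(n+1):
  ∫_0^5 u(x)^2 dx = ∫_0^5 (9*x^4 - 12*x^3 - 14*x^2 + 12*x + 9) dx. Term by term:
    ∫_0^5 9*x^4 dx = 5625;  ∫_0^5 -12*x^3 dx = -1875;  ∫_0^5 -14*x^2 dx = -1750/3;
    ∫_0^5 12*x dx = 150;  ∫_0^5 9 dx = 45.
  Sum: 5625 − 1875 − 1750/3 + 150 + 45 = 10085/3.
  ∫_0^5 u'(x)^2 dx = ∫_0^5 (36*x^2 - 24*x + 4) dx. Term by term:
    ∫_0^5 36*x^2 dx = 1500;  ∫_0^5 -24*x dx = -300;  ∫_0^5 4 dx = 20.
  Sum: 1500 − 300 + 20 = 1220.
Adding: ||u||_{H^1}^2 = 10085/3 + 1220 = 13745/3.


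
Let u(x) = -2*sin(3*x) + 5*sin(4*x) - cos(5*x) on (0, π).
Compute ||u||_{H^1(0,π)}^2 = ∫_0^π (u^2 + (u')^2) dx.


||u||_{H^1(0,π)}^2 = 2080/9 + 491*π/2

u'(x) = 5*sin(5*x) - 6*cos(3*x) + 20*cos(4*x).
Expand u² and (u')² and integrate term by term on (0, π), using: for integers n ≥ 1, ∫_0^π sin²(nx) dx = ∫_0^π cos²(nx) dx = π/2; for n ≠ n', ∫_0^π sin(nx)sin(n'x) dx = ∫_0^π cos(nx)cos(n'x) dx = 0; and by product-to-sum, ∫_0^π sin(nx)cos(n'x) dx = ½∫_0^π [sin((n+n')x) + sin((n−n')x)] dx, which is 0 when n+n' is even and 2n/(n²−n'²) when n+n' is odd (it need not vanish on (0, π)).
  u² squared terms: (-1)²·∫cos(5x)² dx = 1·π/2 = π/2;  (-2)²·∫sin(3x)² dx = 4·π/2 = 2*π;  (5)²·∫sin(4x)² dx = 25·π/2 = 25*π/2.
  u² cross terms: 2·(-1)·(-2)·∫cos(5x)·sin(3x) dx = 4·(0) = 0;  2·(-1)·(5)·∫cos(5x)·sin(4x) dx = -10·(-8/9) = 80/9;  2·(-2)·(5)·∫sin(3x)·sin(4x) dx = -20·(0) = 0.
  So ∫_0^π u² dx = π/2 + 2*π + 25*π/2 + 0 + 80/9 + 0 = 80/9 + 15*π.
  (u')² squared terms: (-6)²·∫cos(3x)² dx = 36·π/2 = 18*π;  (5)²·∫sin(5x)² dx = 25·π/2 = 25*π/2;  (20)²·∫cos(4x)² dx = 400·π/2 = 200*π.
  (u')² cross terms: 2·(-6)·(5)·∫cos(3x)·sin(5x) dx = -60·(0) = 0;  2·(-6)·(20)·∫cos(3x)·cos(4x) dx = -240·(0) = 0;  2·(5)·(20)·∫sin(5x)·cos(4x) dx = 200·(10/9) = 2000/9.
  So ∫_0^π (u')² dx = 18*π + 25*π/2 + 200*π + 0 + 0 + 2000/9 = 2000/9 + 461*π/2.
||u||_{H^1}^2 = (80/9 + 15*π) + (2000/9 + 461*π/2) = 2080/9 + 491*π/2.


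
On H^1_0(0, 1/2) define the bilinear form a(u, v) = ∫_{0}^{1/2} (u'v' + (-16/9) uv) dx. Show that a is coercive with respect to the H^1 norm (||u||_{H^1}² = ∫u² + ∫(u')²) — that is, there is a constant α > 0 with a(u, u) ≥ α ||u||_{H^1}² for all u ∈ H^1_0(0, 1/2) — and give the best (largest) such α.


α = 4*(-4 + 9*π^2)/(9*(1 + 4*π^2))

Coercivity of a(·,·) on H^1_0(0, 1/2) means a(u, u) ≥ α ||u||_{H^1}² for every u ∈ H^1_0.
The interval has length L = 1/2, and Poincaré/coercivity depend only on L. Here a(u, u) = ∫(u')² + (-16/9)·∫u².
Here c = -16/9 < 0 with |c| < (π/L)² = 4*π^2, so coercivity still holds. The condition a(u,u) ≥ α||u||_{H^1}² reads (1−α)∫(u')² ≥ (α−c)∫u². Any admissible α is ≤ 1 (rapidly oscillating u have ∫u²/∫(u')² → 0), and α = 1 would force 0 ≥ (1−c)∫u², impossible since c < 1; so 1−α > 0. By the sharp Poincaré inequality on H^1_0 of an interval of length L, ∫(u')² ≥ (π/L)²∫u² with equality for the first sine mode sin(π(x−x₀)/L) (x₀ the left endpoint), so the inequality holds for all u iff (1−α)(π/L)² ≥ α − c, i.e. α ≤ ((π/L)² + c)/((π/L)² + 1) = (1 + c(L/π)²)/(1 + (L/π)²). (Direct route, valid since c ≤ 0: Poincaré gives c∫u² ≥ c(L/π)²∫(u')², so a(u,u) ≥ (1 + c(L/π)²)∫(u')², while ||u||_{H^1}² ≤ (1 + (L/π)²)∫(u')²; dividing yields the same α.) With (π/L)² = 4*π^2 and c = -16/9, the largest admissible constant is α = ((π/L)² + c)/((π/L)² + 1).
Simplifying, α = 4*(-4 + 9*π^2)/(9*(1 + 4*π^2)).


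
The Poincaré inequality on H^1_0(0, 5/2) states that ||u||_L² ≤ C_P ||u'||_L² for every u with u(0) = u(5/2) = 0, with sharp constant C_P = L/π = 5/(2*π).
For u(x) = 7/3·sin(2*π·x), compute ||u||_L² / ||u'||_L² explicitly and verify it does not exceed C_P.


||u||_L² / ||u'||_L² = 1/(2*π) < C_P = 5/(2*π).

u(x) = 7/3·sin(2*π·x), so u'(x) = 14*π*cos(2*π*x)/3.
Writing u(x) = A·sin(kπx/L) with A = 7/3 and k = 5, use ∫_0^L sin²(kπx/L) dx = L/2 and ∫_0^L cos²(kπx/L) dx = L/2.
u² = 49/9·sin²(2*π·x) and (u')² = 196*π^2/9·cos²(2*π·x), and each of sin², cos² integrates to L/2 = 5/4 over (0, 5/2).
∫_0^5/2 u² dx = 245/36, so ||u||_L² = 7*sqrt(5)/6.
∫_0^5/2 (u')² dx = 245*π^2/9, so ||u'||_L² = 7*sqrt(5)*π/3.
Ratio ||u||_L² / ||u'||_L² = 1/(2*π).
Sharp Poincaré constant on H^1_0(0, 5/2) is C_P = L/π = 5/(2*π), achieved by sin(2*π/5·x).
This is the k = 5 harmonic; the ratio L/(kπ) is strictly less than C_P = L/π, consistent with the sharp inequality ||u||_L² ≤ C_P ||u'||_L².


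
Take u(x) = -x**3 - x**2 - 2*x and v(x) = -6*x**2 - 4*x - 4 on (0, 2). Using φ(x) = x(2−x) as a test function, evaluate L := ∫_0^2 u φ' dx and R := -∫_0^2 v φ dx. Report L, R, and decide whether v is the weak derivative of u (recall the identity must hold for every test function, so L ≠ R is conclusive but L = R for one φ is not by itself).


LHS = 152/15, RHS = 304/15. No, v is not the weak derivative of u.

u(x) = -x**3 - x**2 - 2*x, classical derivative u'(x) = -3*x**2 - 2*x - 2.
φ(x) = x(2−x), so φ'(x) = 2 - 2*x.
Note φ(0) = φ(2) = 0, so the boundary term u·φ vanishes.
LHS = ∫_0^2 u(x) φ'(x) dx = ∫_0^2 (2*x^4 + 2*x^2 - 4*x) dx. Term by term:
  ∫_0^2 2*x^4 dx = 64/5;  ∫_0^2 2*x^2 dx = 16/3;  ∫_0^2 -4*x dx = -8.
Sum: 64/5 + 16/3 − 8 = 152/15.
So LHS = 152/15.
∫_0^2 v(x) φ(x) dx = ∫_0^2 (6*x^4 - 8*x^3 - 4*x^2 - 8*x) dx. Term by term:
  ∫_0^2 6*x^4 dx = 192/5;  ∫_0^2 -8*x^3 dx = -32;  ∫_0^2 -4*x^2 dx = -32/3;
  ∫_0^2 -8*x dx = -16.
Sum: 192/5 − 32 − 32/3 − 16 = -304/15.
So RHS = -∫_0^2 v(x) φ(x) dx = 304/15.
LHS − RHS = -152/15 ≠ 0, so the identity fails.
(For a valid weak derivative the identity must hold for EVERY test function, in particular this one. The failure shows v is NOT the weak derivative of u.)
Correct weak derivative would be u'(x) = -3*x**2 - 2*x - 2.


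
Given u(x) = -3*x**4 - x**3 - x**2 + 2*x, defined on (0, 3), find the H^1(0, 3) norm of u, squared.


||u||_{H^1}^2 = 11349501/140

The H^1 norm (squared) on an interval (0, L) is
  ||u||_{H^1}^2 = ∫_0^L u(x)^2 dx + ∫_0^L u'(x)^2 dx.
Compute u'(x) = -12*x**3 - 3*x**2 - 2*x + 2.
Then u(x)^2 = 9*x**8 + 6*x**7 + 7*x**6 - 10*x**5 - 3*x**4 - 4*x**3 + 4*x**2 and u'(x)^2 = 144*x**6 + 72*x**5 + 57*x**4 - 36*x**3 - 8*x**2 - 8*x + 4.
Integrate each monomial from 0 to 3 using ∫_0^3 c·x^n dx = c·3^(n+1)/(n+1):
  ∫_0^3 u(x)^2 dx = ∫_0^3 (9*x^8 + 6*x^7 + 7*x^6 - 10*x^5 - 3*x^4 - 4*x^3 + 4*x^2) dx. Term by term:
    ∫_0^3 9*x^8 dx = 19683;  ∫_0^3 6*x^7 dx = 19683/4;  ∫_0^3 7*x^6 dx = 2187;
    ∫_0^3 -10*x^5 dx = -1215;  ∫_0^3 -3*x^4 dx = -729/5;  ∫_0^3 -4*x^3 dx = -81;
    ∫_0^3 4*x^2 dx = 36.
  Sum: 19683 + 19683/4 + 2187 − 1215 − 729/5 − 81 + 36 = 507699/20.
  ∫_0^3 u'(x)^2 dx = ∫_0^3 (144*x^6 + 72*x^5 + 57*x^4 - 36*x^3 - 8*x^2 - 8*x + 4) dx. Term by term:
    ∫_0^3 144*x^6 dx = 314928/7;  ∫_0^3 72*x^5 dx = 8748;  ∫_0^3 57*x^4 dx = 13851/5;
    ∫_0^3 -36*x^3 dx = -729;  ∫_0^3 -8*x^2 dx = -72;  ∫_0^3 -8*x dx = -36;
    ∫_0^3 4 dx = 12.
  Sum: 314928/7 + 8748 + 13851/5 − 729 − 72 − 36 + 12 = 1948902/35.
Adding: ||u||_{H^1}^2 = 507699/20 + 1948902/35 = 11349501/140.


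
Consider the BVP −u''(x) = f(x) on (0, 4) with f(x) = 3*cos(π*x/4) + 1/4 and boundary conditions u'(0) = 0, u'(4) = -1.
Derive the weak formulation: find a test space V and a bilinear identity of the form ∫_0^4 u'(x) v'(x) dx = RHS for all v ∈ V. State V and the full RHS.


V = H^1(0, 4) (v unrestricted at boundary; u is determined up to an additive constant); weak form: ∫_0^4 u'v' dx = ∫_0^4 (3*cos(π*x/4) + 1/4) v dx − v(4) for all v ∈ V.

Multiply both sides by a test function v and integrate from 0 to 4:
  ∫_0^4 −u''(x) v(x) dx = ∫_0^4 f(x) v(x) dx.
Integrate the LHS by parts once:
  ∫_0^4 −u'' v dx = −[u'(x) v(x)]_0^4 + ∫_0^4 u'(x) v'(x) dx.
Thus ∫_0^4 u'(x) v'(x) dx = ∫_0^4 f(x) v(x) dx + [u'(x) v(x)]_0^4.
Choose V so that boundary terms are either known or forced to vanish.
u has inhomogeneous Neumann u'(0) = 0, u'(4) = -1. [u' v]_0^4 = (-1)·v(4) − (0)·v(0) = − v(4). Take V = H^1(0, 4); boundary term becomes part of RHS.
Weak formulation: find u (satisfying any essential BC) such that ∫_0^4 u'(x) v'(x) dx = ∫_0^4 f v dx − v(4) for all v ∈ V (Neumann data are natural BCs: they enter the RHS as boundary terms).
Substituting f(x) = 3*cos(π*x/4) + 1/4, the right-hand side is ∫_0^4 (3*cos(π*x/4) + 1/4) v dx − v(4).
Compatibility check (pure Neumann): taking v ≡ 1 ∈ V gives 0 = ∫_0^4 f dx + (-1) − (0), i.e. ∫_0^4 f dx must equal u'(0) − u'(4) = 1. Indeed ∫_0^4 (3*cos(π*x/4) + 1/4) dx = 1, so the data are compatible. The solution is then unique only up to an additive constant (fix it e.g. by requiring ∫_0^4 u dx = 0).


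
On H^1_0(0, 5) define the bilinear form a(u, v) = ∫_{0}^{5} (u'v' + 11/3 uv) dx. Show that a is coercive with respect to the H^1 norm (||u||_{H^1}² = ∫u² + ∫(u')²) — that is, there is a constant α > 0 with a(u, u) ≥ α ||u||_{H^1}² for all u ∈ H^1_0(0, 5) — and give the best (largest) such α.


α = 1

Coercivity of a(·,·) on H^1_0(0, 5) means a(u, u) ≥ α ||u||_{H^1}² for every u ∈ H^1_0.
The interval has length L = 5, and Poincaré/coercivity depend only on L. Here a(u, u) = ∫(u')² + (11/3)·∫u².
Here c = 11/3 ≥ 1, so a(u,u) = ∫(u')² + c∫u² ≥ ∫(u')² + ∫u² = ||u||_{H^1}², i.e. α = 1 works. No larger α is possible: a(u,u) ≥ α||u||_{H^1}² means (1−α)∫(u')² ≥ (α−c)∫u², and for the modes u_n = sin(nπ(x−x₀)/L) (x₀ the left endpoint) one has ∫u_n²/∫(u_n')² = (L/(nπ))² → 0, so a(u_n,u_n)/||u_n||_{H^1}² → 1. Hence the optimal constant is α = 1.
Therefore α = 1.


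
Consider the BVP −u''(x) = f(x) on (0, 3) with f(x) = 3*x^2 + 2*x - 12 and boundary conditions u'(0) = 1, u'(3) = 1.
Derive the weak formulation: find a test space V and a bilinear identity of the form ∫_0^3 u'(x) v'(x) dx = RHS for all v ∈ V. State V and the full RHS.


V = H^1(0, 3) (v unrestricted at boundary; u is determined up to an additive constant); weak form: ∫_0^3 u'v' dx = ∫_0^3 (3*x^2 + 2*x - 12) v dx + v(3) − v(0) for all v ∈ V.

Multiply both sides by a test function v and integrate from 0 to 3:
  ∫_0^3 −u''(x) v(x) dx = ∫_0^3 f(x) v(x) dx.
Integrate the LHS by parts once:
  ∫_0^3 −u'' v dx = −[u'(x) v(x)]_0^3 + ∫_0^3 u'(x) v'(x) dx.
Thus ∫_0^3 u'(x) v'(x) dx = ∫_0^3 f(x) v(x) dx + [u'(x) v(x)]_0^3.
Choose V so that boundary terms are either known or forced to vanish.
u has inhomogeneous Neumann u'(0) = 1, u'(3) = 1. [u' v]_0^3 = (1)·v(3) − (1)·v(0) = v(3) − v(0). Take V = H^1(0, 3); boundary term becomes part of RHS.
Weak formulation: find u (satisfying any essential BC) such that ∫_0^3 u'(x) v'(x) dx = ∫_0^3 f v dx + v(3) − v(0) for all v ∈ V (Neumann data are natural BCs: they enter the RHS as boundary terms).
Substituting f(x) = 3*x^2 + 2*x - 12, the right-hand side is ∫_0^3 (3*x^2 + 2*x - 12) v dx + v(3) − v(0).
Compatibility check (pure Neumann): taking v ≡ 1 ∈ V gives 0 = ∫_0^3 f dx + (1) − (1), i.e. ∫_0^3 f dx must equal u'(0) − u'(3) = 0. Indeed ∫_0^3 (3*x^2 + 2*x - 12) dx = 0, so the data are compatible. The solution is then unique only up to an additive constant (fix it e.g. by requiring ∫_0^3 u dx = 0).


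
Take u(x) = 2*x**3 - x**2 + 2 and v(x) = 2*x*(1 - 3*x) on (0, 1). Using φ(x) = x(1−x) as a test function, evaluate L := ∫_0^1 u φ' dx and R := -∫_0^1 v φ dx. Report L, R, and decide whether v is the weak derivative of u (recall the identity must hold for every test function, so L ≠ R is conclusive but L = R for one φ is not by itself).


LHS = -2/15, RHS = 2/15. No, v is not the weak derivative of u.

u(x) = 2*x**3 - x**2 + 2, classical derivative u'(x) = 6*x**2 - 2*x.
φ(x) = x(1−x), so φ'(x) = 1 - 2*x.
Note φ(0) = φ(1) = 0, so the boundary term u·φ vanishes.
LHS = ∫_0^1 u(x) φ'(x) dx = ∫_0^1 (-4*x^4 + 4*x^3 - x^2 - 4*x + 2) dx. Term by term:
  ∫_0^1 -4*x^4 dx = -4/5;  ∫_0^1 4*x^3 dx = 1;  ∫_0^1 -x^2 dx = -1/3;
  ∫_0^1 -4*x dx = -2;  ∫_0^1 2 dx = 2.
Sum: -4/5 + 1 − 1/3 − 2 + 2 = -2/15.
So LHS = -2/15.
∫_0^1 v(x) φ(x) dx = ∫_0^1 (6*x^4 - 8*x^3 + 2*x^2) dx. Term by term:
  ∫_0^1 6*x^4 dx = 6/5;  ∫_0^1 -8*x^3 dx = -2;  ∫_0^1 2*x^2 dx = 2/3.
Sum: 6/5 − 2 + 2/3 = -2/15.
So RHS = -∫_0^1 v(x) φ(x) dx = 2/15.
LHS − RHS = -4/15 ≠ 0, so the identity fails.
(For a valid weak derivative the identity must hold for EVERY test function, in particular this one. The failure shows v is NOT the weak derivative of u.)
Correct weak derivative would be u'(x) = 6*x**2 - 2*x.


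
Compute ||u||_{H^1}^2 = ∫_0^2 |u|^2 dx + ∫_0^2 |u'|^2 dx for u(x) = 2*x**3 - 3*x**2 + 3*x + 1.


||u||_{H^1}^2 = 4408/35

The H^1 norm (squared) on an interval (0, L) is
  ||u||_{H^1}^2 = ∫_0^L u(x)^2 dx + ∫_0^L u'(x)^2 dx.
Compute u'(x) = 6*x**2 - 6*x + 3.
Then u(x)^2 = 4*x**6 - 12*x**5 + 21*x**4 - 14*x**3 + 3*x**2 + 6*x + 1 and u'(x)^2 = 36*x**4 - 72*x**3 + 72*x**2 - 36*x + 9.
Integrate each monomial from 0 to 2 using ∫_0^2 c·x^n dx = c·2^(n+1)/(n+1):
  ∫_0^2 u(x)^2 dx = ∫_0^2 (4*x^6 - 12*x^5 + 21*x^4 - 14*x^3 + 3*x^2 + 6*x + 1) dx. Term by term:
    ∫_0^2 4*x^6 dx = 512/7;  ∫_0^2 -12*x^5 dx = -128;  ∫_0^2 21*x^4 dx = 672/5;
    ∫_0^2 -14*x^3 dx = -56;  ∫_0^2 3*x^2 dx = 8;  ∫_0^2 6*x dx = 12;
    ∫_0^2 1 dx = 2.
  Sum: 512/7 − 128 + 672/5 − 56 + 8 + 12 + 2 = 1594/35.
  ∫_0^2 u'(x)^2 dx = ∫_0^2 (36*x^4 - 72*x^3 + 72*x^2 - 36*x + 9) dx. Term by term:
    ∫_0^2 36*x^4 dx = 1152/5;  ∫_0^2 -72*x^3 dx = -288;  ∫_0^2 72*x^2 dx = 192;
    ∫_0^2 -36*x dx = -72;  ∫_0^2 9 dx = 18.
  Sum: 1152/5 − 288 + 192 − 72 + 18 = 402/5.
Adding: ||u||_{H^1}^2 = 1594/35 + 402/5 = 4408/35.


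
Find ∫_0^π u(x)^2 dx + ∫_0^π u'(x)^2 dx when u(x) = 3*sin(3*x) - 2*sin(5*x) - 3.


||u||_{H^1(0,π)}^2 = -36/5 + 106*π

u'(x) = 9*cos(3*x) - 10*cos(5*x).
Expand u² and (u')² and integrate term by term on (0, π), using: for integers n ≥ 1, ∫_0^π sin²(nx) dx = ∫_0^π cos²(nx) dx = π/2; for n ≠ n', ∫_0^π sin(nx)sin(n'x) dx = ∫_0^π cos(nx)cos(n'x) dx = 0; and by product-to-sum, ∫_0^π sin(nx)cos(n'x) dx = ½∫_0^π [sin((n+n')x) + sin((n−n')x)] dx, which is 0 when n+n' is even and 2n/(n²−n'²) when n+n' is odd (it need not vanish on (0, π)). For the constant mode: ∫_0^π 1 dx = π, ∫_0^π cos(nx) dx = 0, ∫_0^π sin(nx) dx = (1−(−1)^n)/n.
  u² squared terms: (-3)²·∫1 dx = 9·π = 9*π;  (-2)²·∫sin(5x)² dx = 4·π/2 = 2*π;  (3)²·∫sin(3x)² dx = 9·π/2 = 9*π/2.
  u² cross terms: 2·(-3)·(-2)·∫1·sin(5x) dx = 12·(2/5) = 24/5;  2·(-3)·(3)·∫1·sin(3x) dx = -18·(2/3) = -12;  2·(-2)·(3)·∫sin(5x)·sin(3x) dx = -12·(0) = 0.
  So ∫_0^π u² dx = 9*π + 2*π + 9*π/2 + 24/5 − 12 + 0 = -36/5 + 31*π/2.
  (u')² squared terms: (-10)²·∫cos(5x)² dx = 100·π/2 = 50*π;  (9)²·∫cos(3x)² dx = 81·π/2 = 81*π/2.
  (u')² cross terms: 2·(-10)·(9)·∫cos(5x)·cos(3x) dx = -180·(0) = 0.
  So ∫_0^π (u')² dx = 50*π + 81*π/2 + 0 = 181*π/2.
||u||_{H^1}^2 = (-36/5 + 31*π/2) + (181*π/2) = -36/5 + 106*π.


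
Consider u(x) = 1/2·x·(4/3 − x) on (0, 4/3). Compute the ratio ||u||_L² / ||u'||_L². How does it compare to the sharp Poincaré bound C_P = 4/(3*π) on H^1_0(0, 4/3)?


||u||_L² / ||u'||_L² = 2*sqrt(10)/15 < C_P = 4/(3*π).

u(x) = 1/2·x·(4/3 − x), so u'(x) = 2/3 - x.
u(x) = 1/2·x·(4/3 − x) vanishes at x = 0 and x = 4/3, so u ∈ H^1_0(0, 4/3). Differentiate via the product rule and integrate the resulting polynomials term by term.
  ∫_0^4/3 u² dx = ∫_0^4/3 (x^4/4 - 2*x^3/3 + 4*x^2/9) dx. Term by term:
    ∫_0^4/3 x^4/4 dx = 256/1215;  ∫_0^4/3 -2*x^3/3 dx = -128/243;  ∫_0^4/3 4*x^2/9 dx = 256/729.
  Sum: 256/1215 − 128/243 + 256/729 = 128/3645.
  ∫_0^4/3 (u')² dx = ∫_0^4/3 (x^2 - 4*x/3 + 4/9) dx. Term by term:
    ∫_0^4/3 x^2 dx = 64/81;  ∫_0^4/3 -4*x/3 dx = -32/27;  ∫_0^4/3 4/9 dx = 16/27.
  Sum: 64/81 − 32/27 + 16/27 = 16/81.
∫_0^4/3 u² dx = 128/3645, so ||u||_L² = 8*sqrt(10)/135.
∫_0^4/3 (u')² dx = 16/81, so ||u'||_L² = 4/9.
Ratio ||u||_L² / ||u'||_L² = 2*sqrt(10)/15.
Sharp Poincaré constant on H^1_0(0, 4/3) is C_P = L/π = 4/(3*π), achieved by sin(3*π/4·x).
A polynomial bump cannot attain the sharp Poincaré constant (only the first sine eigenfunction does), so the ratio is strictly less than C_P, consistent with ||u||_L² ≤ C_P ||u'||_L².


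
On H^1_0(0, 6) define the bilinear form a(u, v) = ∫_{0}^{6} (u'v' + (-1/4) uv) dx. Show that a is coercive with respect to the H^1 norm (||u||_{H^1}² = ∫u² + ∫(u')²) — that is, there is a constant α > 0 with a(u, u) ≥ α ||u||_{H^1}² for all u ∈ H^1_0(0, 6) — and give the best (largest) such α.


α = (-9 + π^2)/(π^2 + 36)

Coercivity of a(·,·) on H^1_0(0, 6) means a(u, u) ≥ α ||u||_{H^1}² for every u ∈ H^1_0.
The interval has length L = 6, and Poincaré/coercivity depend only on L. Here a(u, u) = ∫(u')² + (-1/4)·∫u².
Here c = -1/4 < 0 with |c| < (π/L)² = π^2/36, so coercivity still holds. The condition a(u,u) ≥ α||u||_{H^1}² reads (1−α)∫(u')² ≥ (α−c)∫u². Any admissible α is ≤ 1 (rapidly oscillating u have ∫u²/∫(u')² → 0), and α = 1 would force 0 ≥ (1−c)∫u², impossible since c < 1; so 1−α > 0. By the sharp Poincaré inequality on H^1_0 of an interval of length L, ∫(u')² ≥ (π/L)²∫u² with equality for the first sine mode sin(π(x−x₀)/L) (x₀ the left endpoint), so the inequality holds for all u iff (1−α)(π/L)² ≥ α − c, i.e. α ≤ ((π/L)² + c)/((π/L)² + 1) = (1 + c(L/π)²)/(1 + (L/π)²). (Direct route, valid since c ≤ 0: Poincaré gives c∫u² ≥ c(L/π)²∫(u')², so a(u,u) ≥ (1 + c(L/π)²)∫(u')², while ||u||_{H^1}² ≤ (1 + (L/π)²)∫(u')²; dividing yields the same α.) With (π/L)² = π^2/36 and c = -1/4, the largest admissible constant is α = ((π/L)² + c)/((π/L)² + 1).
Simplifying, α = (-9 + π^2)/(π^2 + 36).


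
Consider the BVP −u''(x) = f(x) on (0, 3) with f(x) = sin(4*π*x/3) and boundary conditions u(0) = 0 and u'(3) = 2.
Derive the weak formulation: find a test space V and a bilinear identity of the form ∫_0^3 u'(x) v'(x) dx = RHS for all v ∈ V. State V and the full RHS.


V = {v ∈ H^1(0, 3) : v(0) = 0} (test functions vanish at x = 0 where u is specified); weak form: ∫_0^3 u'v' dx = ∫_0^3 (sin(4*π*x/3)) v dx + 2·v(3) for all v ∈ V.

Multiply both sides by a test function v and integrate from 0 to 3:
  ∫_0^3 −u''(x) v(x) dx = ∫_0^3 f(x) v(x) dx.
Integrate the LHS by parts once:
  ∫_0^3 −u'' v dx = −[u'(x) v(x)]_0^3 + ∫_0^3 u'(x) v'(x) dx.
Thus ∫_0^3 u'(x) v'(x) dx = ∫_0^3 f(x) v(x) dx + [u'(x) v(x)]_0^3.
Choose V so that boundary terms are either known or forced to vanish.
Mixed BC: u(0) = 0 (Dirichlet) and u'(3) = 2 (Neumann). Define V = {v ∈ H^1(0, 3) : v(0) = 0}. Then [u' v]_0^3 = u'(3)·v(3) − u'(0)·0 = 2·v(3).
Weak formulation: find u (satisfying any essential BC) such that ∫_0^3 u'(x) v'(x) dx = ∫_0^3 f v dx + 2·v(3) for all v ∈ V (Dirichlet at 0 absorbed into V; Neumann datum at x = 3 contributes the boundary term).
Substituting f(x) = sin(4*π*x/3), the right-hand side is ∫_0^3 (sin(4*π*x/3)) v dx + 2·v(3).


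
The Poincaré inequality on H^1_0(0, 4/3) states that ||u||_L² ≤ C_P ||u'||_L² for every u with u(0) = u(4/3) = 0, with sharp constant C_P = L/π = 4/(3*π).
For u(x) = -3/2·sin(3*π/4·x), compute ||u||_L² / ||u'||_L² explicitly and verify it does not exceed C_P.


||u||_L² / ||u'||_L² = 4/(3*π) = C_P.

u(x) = -3/2·sin(3*π/4·x), so u'(x) = -9*π*cos(3*π*x/4)/8.
Writing u(x) = A·sin(kπx/L) with A = -3/2 and k = 1, use ∫_0^L sin²(kπx/L) dx = L/2 and ∫_0^L cos²(kπx/L) dx = L/2.
u² = 9/4·sin²(3*π/4·x) and (u')² = 81*π^2/64·cos²(3*π/4·x), and each of sin², cos² integrates to L/2 = 2/3 over (0, 4/3).
∫_0^4/3 u² dx = 3/2, so ||u||_L² = sqrt(6)/2.
∫_0^4/3 (u')² dx = 27*π^2/32, so ||u'||_L² = 3*sqrt(6)*π/8.
Ratio ||u||_L² / ||u'||_L² = 4/(3*π).
Sharp Poincaré constant on H^1_0(0, 4/3) is C_P = L/π = 4/(3*π), achieved by sin(3*π/4·x).
This is the k = 1 eigenfunction (up to amplitude), so the ratio equals the sharp Poincaré constant exactly.


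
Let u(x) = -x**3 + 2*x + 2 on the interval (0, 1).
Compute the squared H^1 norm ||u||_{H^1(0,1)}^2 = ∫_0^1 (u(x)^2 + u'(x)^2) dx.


||u||_{H^1}^2 = 199/21

The H^1 norm (squared) on an interval (0, L) is
  ||u||_{H^1}^2 = ∫_0^L u(x)^2 dx + ∫_0^L u'(x)^2 dx.
Compute u'(x) = 2 - 3*x**2.
Then u(x)^2 = x**6 - 4*x**4 - 4*x**3 + 4*x**2 + 8*x + 4 and u'(x)^2 = 9*x**4 - 12*x**2 + 4.
Integrate each monomial from 0 to 1 using ∫_0^1 c·x^n dx = c·1^(n+1)/(n+1):
  ∫_0^1 u(x)^2 dx = ∫_0^1 (x^6 - 4*x^4 - 4*x^3 + 4*x^2 + 8*x + 4) dx. Term by term:
    ∫_0^1 x^6 dx = 1/7;  ∫_0^1 -4*x^4 dx = -4/5;  ∫_0^1 -4*x^3 dx = -1;
    ∫_0^1 4*x^2 dx = 4/3;  ∫_0^1 8*x dx = 4;  ∫_0^1 4 dx = 4.
  Sum: 1/7 − 4/5 − 1 + 4/3 + 4 + 4 = 806/105.
  ∫_0^1 u'(x)^2 dx = ∫_0^1 (9*x^4 - 12*x^2 + 4) dx. Term by term:
    ∫_0^1 9*x^4 dx = 9/5;  ∫_0^1 -12*x^2 dx = -4;  ∫_0^1 4 dx = 4.
  Sum: 9/5 − 4 + 4 = 9/5.
Adding: ||u||_{H^1}^2 = 806/105 + 9/5 = 199/21.


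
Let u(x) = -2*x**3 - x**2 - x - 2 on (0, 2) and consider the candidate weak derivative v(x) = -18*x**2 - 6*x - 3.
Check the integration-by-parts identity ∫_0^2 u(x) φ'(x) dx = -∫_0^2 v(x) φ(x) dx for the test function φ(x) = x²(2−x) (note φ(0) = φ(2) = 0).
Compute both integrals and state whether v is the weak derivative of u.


LHS = 52/3, RHS = 52. No, v is not the weak derivative of u.

u(x) = -2*x**3 - x**2 - x - 2, classical derivative u'(x) = -6*x**2 - 2*x - 1.
φ(x) = x²(2−x), so φ'(x) = x*(4 - 3*x).
Note φ(0) = φ(2) = 0, so the boundary term u·φ vanishes.
LHS = ∫_0^2 u(x) φ'(x) dx = ∫_0^2 (6*x^5 - 5*x^4 - x^3 + 2*x^2 - 8*x) dx. Term by term:
  ∫_0^2 6*x^5 dx = 64;  ∫_0^2 -5*x^4 dx = -32;  ∫_0^2 -x^3 dx = -4;
  ∫_0^2 2*x^2 dx = 16/3;  ∫_0^2 -8*x dx = -16.
Sum: 64 − 32 − 4 + 16/3 − 16 = 52/3.
So LHS = 52/3.
∫_0^2 v(x) φ(x) dx = ∫_0^2 (18*x^5 - 30*x^4 - 9*x^3 - 6*x^2) dx. Term by term:
  ∫_0^2 18*x^5 dx = 192;  ∫_0^2 -30*x^4 dx = -192;  ∫_0^2 -9*x^3 dx = -36;
  ∫_0^2 -6*x^2 dx = -16.
Sum: 192 − 192 − 36 − 16 = -52.
So RHS = -∫_0^2 v(x) φ(x) dx = 52.
LHS − RHS = -104/3 ≠ 0, so the identity fails.
(For a valid weak derivative the identity must hold for EVERY test function, in particular this one. The failure shows v is NOT the weak derivative of u.)
Correct weak derivative would be u'(x) = -6*x**2 - 2*x - 1.


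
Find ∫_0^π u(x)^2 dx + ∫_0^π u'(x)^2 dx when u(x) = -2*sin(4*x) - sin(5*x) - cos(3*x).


||u||_{H^1(0,π)}^2 = 320/7 + 52*π

u'(x) = 3*sin(3*x) - 8*cos(4*x) - 5*cos(5*x).
Expand u² and (u')² and integrate term by term on (0, π), using: for integers n ≥ 1, ∫_0^π sin²(nx) dx = ∫_0^π cos²(nx) dx = π/2; for n ≠ n', ∫_0^π sin(nx)sin(n'x) dx = ∫_0^π cos(nx)cos(n'x) dx = 0; and by product-to-sum, ∫_0^π sin(nx)cos(n'x) dx = ½∫_0^π [sin((n+n')x) + sin((n−n')x)] dx, which is 0 when n+n' is even and 2n/(n²−n'²) when n+n' is odd (it need not vanish on (0, π)).
  u² squared terms: (-1)²·∫cos(3x)² dx = 1·π/2 = π/2;  (-1)²·∫sin(5x)² dx = 1·π/2 = π/2;  (-2)²·∫sin(4x)² dx = 4·π/2 = 2*π.
  u² cross terms: 2·(-1)·(-1)·∫cos(3x)·sin(5x) dx = 2·(0) = 0;  2·(-1)·(-2)·∫cos(3x)·sin(4x) dx = 4·(8/7) = 32/7;  2·(-1)·(-2)·∫sin(5x)·sin(4x) dx = 4·(0) = 0.
  So ∫_0^π u² dx = π/2 + π/2 + 2*π + 0 + 32/7 + 0 = 32/7 + 3*π.
  (u')² squared terms: (-8)²·∫cos(4x)² dx = 64·π/2 = 32*π;  (-5)²·∫cos(5x)² dx = 25·π/2 = 25*π/2;  (3)²·∫sin(3x)² dx = 9·π/2 = 9*π/2.
  (u')² cross terms: 2·(-8)·(-5)·∫cos(4x)·cos(5x) dx = 80·(0) = 0;  2·(-8)·(3)·∫cos(4x)·sin(3x) dx = -48·(-6/7) = 288/7;  2·(-5)·(3)·∫cos(5x)·sin(3x) dx = -30·(0) = 0.
  So ∫_0^π (u')² dx = 32*π + 25*π/2 + 9*π/2 + 0 + 288/7 + 0 = 288/7 + 49*π.
||u||_{H^1}^2 = (32/7 + 3*π) + (288/7 + 49*π) = 320/7 + 52*π.


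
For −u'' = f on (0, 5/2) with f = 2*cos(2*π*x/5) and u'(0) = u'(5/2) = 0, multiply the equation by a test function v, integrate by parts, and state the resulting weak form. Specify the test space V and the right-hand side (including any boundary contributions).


V = H^1(0, 5/2) (no boundary constraint on v; u is determined up to an additive constant); weak form: ∫_0^5/2 u'v' dx = ∫_0^5/2 (2*cos(2*π*x/5)) v dx for all v ∈ V.

Multiply both sides by a test function v and integrate from 0 to 5/2:
  ∫_0^5/2 −u''(x) v(x) dx = ∫_0^5/2 f(x) v(x) dx.
Integrate the LHS by parts once:
  ∫_0^5/2 −u'' v dx = −[u'(x) v(x)]_0^5/2 + ∫_0^5/2 u'(x) v'(x) dx.
Thus ∫_0^5/2 u'(x) v'(x) dx = ∫_0^5/2 f(x) v(x) dx + [u'(x) v(x)]_0^5/2.
Choose V so that boundary terms are either known or forced to vanish.
u has homogeneous Neumann: u'(0) = u'(5/2) = 0. So [u' v]_0^5/2 = 0·v(5/2) − 0·v(0) = 0 for any v; take V = H^1(0, 5/2).
Weak formulation: find u (satisfying any essential BC) such that ∫_0^5/2 u'(x) v'(x) dx = ∫_0^5/2 f v dx for all v ∈ V (homogeneous Neumann, so boundary terms vanish).
Substituting f(x) = 2*cos(2*π*x/5), the right-hand side is ∫_0^5/2 (2*cos(2*π*x/5)) v dx.
Compatibility check (pure Neumann): taking v ≡ 1 ∈ V gives 0 = ∫_0^5/2 f dx + (0) − (0), i.e. ∫_0^5/2 f dx must equal u'(0) − u'(5/2) = 0. Indeed ∫_0^5/2 (2*cos(2*π*x/5)) dx = 0, so the data are compatible. The solution is then unique only up to an additive constant (fix it e.g. by requiring ∫_0^5/2 u dx = 0).


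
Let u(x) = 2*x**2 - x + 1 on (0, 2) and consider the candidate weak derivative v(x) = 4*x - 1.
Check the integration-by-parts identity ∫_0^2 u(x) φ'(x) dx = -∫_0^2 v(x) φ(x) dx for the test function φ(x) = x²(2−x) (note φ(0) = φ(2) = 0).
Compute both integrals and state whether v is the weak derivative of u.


LHS = -76/15, RHS = -76/15. Yes, v = u' weakly.

u(x) = 2*x**2 - x + 1, classical derivative u'(x) = 4*x - 1.
φ(x) = x²(2−x), so φ'(x) = x*(4 - 3*x).
Note φ(0) = φ(2) = 0, so the boundary term u·φ vanishes.
LHS = ∫_0^2 u(x) φ'(x) dx = ∫_0^2 (-6*x^4 + 11*x^3 - 7*x^2 + 4*x) dx. Term by term:
  ∫_0^2 -6*x^4 dx = -192/5;  ∫_0^2 11*x^3 dx = 44;  ∫_0^2 -7*x^2 dx = -56/3;
  ∫_0^2 4*x dx = 8.
Sum: -192/5 + 44 − 56/3 + 8 = -76/15.
So LHS = -76/15.
∫_0^2 v(x) φ(x) dx = ∫_0^2 (-4*x^4 + 9*x^3 - 2*x^2) dx. Term by term:
  ∫_0^2 -4*x^4 dx = -128/5;  ∫_0^2 9*x^3 dx = 36;  ∫_0^2 -2*x^2 dx = -16/3.
Sum: -128/5 + 36 − 16/3 = 76/15.
So RHS = -∫_0^2 v(x) φ(x) dx = -76/15.
LHS = RHS, so the identity holds for this test φ.
Moreover u is smooth here and v(x) = u'(x) = 4*x - 1 pointwise, so the identity holds for every test function. Hence v is the weak derivative of u.


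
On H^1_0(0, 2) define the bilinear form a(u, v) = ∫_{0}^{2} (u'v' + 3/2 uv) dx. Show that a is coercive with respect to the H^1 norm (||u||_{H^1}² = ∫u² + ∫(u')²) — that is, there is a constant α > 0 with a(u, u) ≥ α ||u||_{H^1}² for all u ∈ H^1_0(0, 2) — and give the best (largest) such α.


α = 1

Coercivity of a(·,·) on H^1_0(0, 2) means a(u, u) ≥ α ||u||_{H^1}² for every u ∈ H^1_0.
The interval has length L = 2, and Poincaré/coercivity depend only on L. Here a(u, u) = ∫(u')² + (3/2)·∫u².
Here c = 3/2 ≥ 1, so a(u,u) = ∫(u')² + c∫u² ≥ ∫(u')² + ∫u² = ||u||_{H^1}², i.e. α = 1 works. No larger α is possible: a(u,u) ≥ α||u||_{H^1}² means (1−α)∫(u')² ≥ (α−c)∫u², and for the modes u_n = sin(nπ(x−x₀)/L) (x₀ the left endpoint) one has ∫u_n²/∫(u_n')² = (L/(nπ))² → 0, so a(u_n,u_n)/||u_n||_{H^1}² → 1. Hence the optimal constant is α = 1.
Therefore α = 1.


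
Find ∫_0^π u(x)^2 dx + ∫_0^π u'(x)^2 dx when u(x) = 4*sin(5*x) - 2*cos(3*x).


||u||_{H^1(0,π)}^2 = 228*π

u'(x) = 6*sin(3*x) + 20*cos(5*x).
Expand u² and (u')² and integrate term by term on (0, π), using: for integers n ≥ 1, ∫_0^π sin²(nx) dx = ∫_0^π cos²(nx) dx = π/2; for n ≠ n', ∫_0^π sin(nx)sin(n'x) dx = ∫_0^π cos(nx)cos(n'x) dx = 0; and by product-to-sum, ∫_0^π sin(nx)cos(n'x) dx = ½∫_0^π [sin((n+n')x) + sin((n−n')x)] dx, which is 0 when n+n' is even and 2n/(n²−n'²) when n+n' is odd (it need not vanish on (0, π)).
  u² squared terms: (-2)²·∫cos(3x)² dx = 4·π/2 = 2*π;  (4)²·∫sin(5x)² dx = 16·π/2 = 8*π.
  u² cross terms: 2·(-2)·(4)·∫cos(3x)·sin(5x) dx = -16·(0) = 0.
  So ∫_0^π u² dx = 2*π + 8*π + 0 = 10*π.
  (u')² squared terms: (6)²·∫sin(3x)² dx = 36·π/2 = 18*π;  (20)²·∫cos(5x)² dx = 400·π/2 = 200*π.
  (u')² cross terms: 2·(6)·(20)·∫sin(3x)·cos(5x) dx = 240·(0) = 0.
  So ∫_0^π (u')² dx = 18*π + 200*π + 0 = 218*π.
||u||_{H^1}^2 = (10*π) + (218*π) = 228*π.


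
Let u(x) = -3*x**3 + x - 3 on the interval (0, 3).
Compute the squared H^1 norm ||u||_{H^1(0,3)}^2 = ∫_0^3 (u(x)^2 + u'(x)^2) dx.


||u||_{H^1}^2 = 93399/14

The H^1 norm (squared) on an interval (0, L) is
  ||u||_{H^1}^2 = ∫_0^L u(x)^2 dx + ∫_0^L u'(x)^2 dx.
Compute u'(x) = 1 - 9*x**2.
Then u(x)^2 = 9*x**6 - 6*x**4 + 18*x**3 + x**2 - 6*x + 9 and u'(x)^2 = 81*x**4 - 18*x**2 + 1.
Integrate each monomial from 0 to 3 using ∫_0^3 c·x^n dx = c·3^(n+1)/(n+1):
  ∫_0^3 u(x)^2 dx = ∫_0^3 (9*x^6 - 6*x^4 + 18*x^3 + x^2 - 6*x + 9) dx. Term by term:
    ∫_0^3 9*x^6 dx = 19683/7;  ∫_0^3 -6*x^4 dx = -1458/5;  ∫_0^3 18*x^3 dx = 729/2;
    ∫_0^3 x^2 dx = 9;  ∫_0^3 -6*x dx = -27;  ∫_0^3 9 dx = 27.
  Sum: 19683/7 − 1458/5 + 729/2 + 9 − 27 + 27 = 202563/70.
  ∫_0^3 u'(x)^2 dx = ∫_0^3 (81*x^4 - 18*x^2 + 1) dx. Term by term:
    ∫_0^3 81*x^4 dx = 19683/5;  ∫_0^3 -18*x^2 dx = -162;  ∫_0^3 1 dx = 3.
  Sum: 19683/5 − 162 + 3 = 18888/5.
Adding: ||u||_{H^1}^2 = 202563/70 + 18888/5 = 93399/14.


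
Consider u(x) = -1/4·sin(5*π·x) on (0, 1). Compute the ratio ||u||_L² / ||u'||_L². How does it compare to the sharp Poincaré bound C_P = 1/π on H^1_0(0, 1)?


||u||_L² / ||u'||_L² = 1/(5*π) < C_P = 1/π.

u(x) = -1/4·sin(5*π·x), so u'(x) = -5*π*cos(5*π*x)/4.
Writing u(x) = A·sin(kπx/L) with A = -1/4 and k = 5, use ∫_0^L sin²(kπx/L) dx = L/2 and ∫_0^L cos²(kπx/L) dx = L/2.
u² = 1/16·sin²(5*π·x) and (u')² = 25*π^2/16·cos²(5*π·x), and each of sin², cos² integrates to L/2 = 1/2 over (0, 1).
∫_0^1 u² dx = 1/32, so ||u||_L² = sqrt(2)/8.
∫_0^1 (u')² dx = 25*π^2/32, so ||u'||_L² = 5*sqrt(2)*π/8.
Ratio ||u||_L² / ||u'||_L² = 1/(5*π).
Sharp Poincaré constant on H^1_0(0, 1) is C_P = L/π = 1/π, achieved by sin(π·x).
This is the k = 5 harmonic; the ratio L/(kπ) is strictly less than C_P = L/π, consistent with the sharp inequality ||u||_L² ≤ C_P ||u'||_L².


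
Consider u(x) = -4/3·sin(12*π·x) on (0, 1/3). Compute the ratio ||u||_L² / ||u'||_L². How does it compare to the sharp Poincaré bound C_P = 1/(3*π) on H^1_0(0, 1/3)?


||u||_L² / ||u'||_L² = 1/(12*π) < C_P = 1/(3*π).

u(x) = -4/3·sin(12*π·x), so u'(x) = -16*π*cos(12*π*x).
Writing u(x) = A·sin(kπx/L) with A = -4/3 and k = 4, use ∫_0^L sin²(kπx/L) dx = L/2 and ∫_0^L cos²(kπx/L) dx = L/2.
u² = 16/9·sin²(12*π·x) and (u')² = 256*π^2·cos²(12*π·x), and each of sin², cos² integrates to L/2 = 1/6 over (0, 1/3).
∫_0^1/3 u² dx = 8/27, so ||u||_L² = 2*sqrt(6)/9.
∫_0^1/3 (u')² dx = 128*π^2/3, so ||u'||_L² = 8*sqrt(6)*π/3.
Ratio ||u||_L² / ||u'||_L² = 1/(12*π).
Sharp Poincaré constant on H^1_0(0, 1/3) is C_P = L/π = 1/(3*π), achieved by sin(3*π·x).
This is the k = 4 harmonic; the ratio L/(kπ) is strictly less than C_P = L/π, consistent with the sharp inequality ||u||_L² ≤ C_P ||u'||_L².


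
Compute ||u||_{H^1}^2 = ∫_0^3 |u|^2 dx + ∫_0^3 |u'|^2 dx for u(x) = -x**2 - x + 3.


||u||_{H^1}^2 = 1011/10

The H^1 norm (squared) on an interval (0, L) is
  ||u||_{H^1}^2 = ∫_0^L u(x)^2 dx + ∫_0^L u'(x)^2 dx.
Compute u'(x) = -2*x - 1.
Then u(x)^2 = x**4 + 2*x**3 - 5*x**2 - 6*x + 9 and u'(x)^2 = 4*x**2 + 4*x + 1.
Integrate each monomial from 0 to 3 using ∫_0^3 c·x^n dx = c·3^(n+1)/(n+1):
  ∫_0^3 u(x)^2 dx = ∫_0^3 (x^4 + 2*x^3 - 5*x^2 - 6*x + 9) dx. Term by term:
    ∫_0^3 x^4 dx = 243/5;  ∫_0^3 2*x^3 dx = 81/2;  ∫_0^3 -5*x^2 dx = -45;
    ∫_0^3 -6*x dx = -27;  ∫_0^3 9 dx = 27.
  Sum: 243/5 + 81/2 − 45 − 27 + 27 = 441/10.
  ∫_0^3 u'(x)^2 dx = ∫_0^3 (4*x^2 + 4*x + 1) dx. Term by term:
    ∫_0^3 4*x^2 dx = 36;  ∫_0^3 4*x dx = 18;  ∫_0^3 1 dx = 3.
  Sum: 36 + 18 + 3 = 57.
Adding: ||u||_{H^1}^2 = 441/10 + 57 = 1011/10.


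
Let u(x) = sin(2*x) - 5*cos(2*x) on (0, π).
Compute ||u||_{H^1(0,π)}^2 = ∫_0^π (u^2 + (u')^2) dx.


||u||_{H^1(0,π)}^2 = 65*π

u'(x) = 10*sin(2*x) + 2*cos(2*x).
Expand u² and (u')² and integrate term by term on (0, π), using: for integers n ≥ 1, ∫_0^π sin²(nx) dx = ∫_0^π cos²(nx) dx = π/2; for n ≠ n', ∫_0^π sin(nx)sin(n'x) dx = ∫_0^π cos(nx)cos(n'x) dx = 0; and by product-to-sum, ∫_0^π sin(nx)cos(n'x) dx = ½∫_0^π [sin((n+n')x) + sin((n−n')x)] dx, which is 0 when n+n' is even and 2n/(n²−n'²) when n+n' is odd (it need not vanish on (0, π)).
  u² squared terms: (-5)²·∫cos(2x)² dx = 25·π/2 = 25*π/2;  (1)²·∫sin(2x)² dx = 1·π/2 = π/2.
  u² cross terms: 2·(-5)·(1)·∫cos(2x)·sin(2x) dx = -10·(0) = 0.
  So ∫_0^π u² dx = 25*π/2 + π/2 + 0 = 13*π.
  (u')² squared terms: (2)²·∫cos(2x)² dx = 4·π/2 = 2*π;  (10)²·∫sin(2x)² dx = 100·π/2 = 50*π.
  (u')² cross terms: 2·(2)·(10)·∫cos(2x)·sin(2x) dx = 40·(0) = 0.
  So ∫_0^π (u')² dx = 2*π + 50*π + 0 = 52*π.
||u||_{H^1}^2 = (13*π) + (52*π) = 65*π.


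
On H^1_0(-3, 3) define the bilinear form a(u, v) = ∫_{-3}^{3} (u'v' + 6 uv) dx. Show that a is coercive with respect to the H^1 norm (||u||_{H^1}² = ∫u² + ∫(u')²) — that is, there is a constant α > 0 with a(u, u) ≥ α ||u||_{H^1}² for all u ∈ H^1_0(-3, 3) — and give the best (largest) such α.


α = 1

Coercivity of a(·,·) on H^1_0(-3, 3) means a(u, u) ≥ α ||u||_{H^1}² for every u ∈ H^1_0.
The interval has length L = 6, and Poincaré/coercivity depend only on L. Here a(u, u) = ∫(u')² + (6)·∫u².
Here c = 6 ≥ 1, so a(u,u) = ∫(u')² + c∫u² ≥ ∫(u')² + ∫u² = ||u||_{H^1}², i.e. α = 1 works. No larger α is possible: a(u,u) ≥ α||u||_{H^1}² means (1−α)∫(u')² ≥ (α−c)∫u², and for the modes u_n = sin(nπ(x−x₀)/L) (x₀ the left endpoint) one has ∫u_n²/∫(u_n')² = (L/(nπ))² → 0, so a(u_n,u_n)/||u_n||_{H^1}² → 1. Hence the optimal constant is α = 1.
Therefore α = 1.


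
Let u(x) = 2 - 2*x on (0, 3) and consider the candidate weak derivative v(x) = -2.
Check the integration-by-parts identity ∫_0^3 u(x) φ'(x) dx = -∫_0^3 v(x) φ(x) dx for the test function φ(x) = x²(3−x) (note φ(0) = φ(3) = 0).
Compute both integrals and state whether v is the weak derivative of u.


LHS = 27/2, RHS = 27/2. Yes, v = u' weakly.

u(x) = 2 - 2*x, classical derivative u'(x) = -2.
φ(x) = x²(3−x), so φ'(x) = 3*x*(2 - x).
Note φ(0) = φ(3) = 0, so the boundary term u·φ vanishes.
LHS = ∫_0^3 u(x) φ'(x) dx = ∫_0^3 (6*x^3 - 18*x^2 + 12*x) dx. Term by term:
  ∫_0^3 6*x^3 dx = 243/2;  ∫_0^3 -18*x^2 dx = -162;  ∫_0^3 12*x dx = 54.
Sum: 243/2 − 162 + 54 = 27/2.
So LHS = 27/2.
∫_0^3 v(x) φ(x) dx = ∫_0^3 (2*x^3 - 6*x^2) dx. Term by term:
  ∫_0^3 2*x^3 dx = 81/2;  ∫_0^3 -6*x^2 dx = -54.
Sum: 81/2 − 54 = -27/2.
So RHS = -∫_0^3 v(x) φ(x) dx = 27/2.
LHS = RHS, so the identity holds for this test φ.
Moreover u is smooth here and v(x) = u'(x) = -2 pointwise, so the identity holds for every test function. Hence v is the weak derivative of u.
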